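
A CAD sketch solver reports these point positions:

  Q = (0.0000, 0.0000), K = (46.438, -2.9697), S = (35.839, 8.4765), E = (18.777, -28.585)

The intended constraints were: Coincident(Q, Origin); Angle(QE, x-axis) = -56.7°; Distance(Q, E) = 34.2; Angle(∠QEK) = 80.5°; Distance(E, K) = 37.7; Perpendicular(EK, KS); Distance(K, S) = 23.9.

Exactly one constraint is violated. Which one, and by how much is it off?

Distance(K, S) = 23.9 — off by 8.30.

Q = (0.00, 0.00) ✓; QE at -56.70° ✓; |QE| = 34.20 ✓; ∠QEK = 80.50° ✓; |EK| = 37.70 ✓; ∠(EK, KS) = 90.00° ✓; |KS| = 15.60 ✗.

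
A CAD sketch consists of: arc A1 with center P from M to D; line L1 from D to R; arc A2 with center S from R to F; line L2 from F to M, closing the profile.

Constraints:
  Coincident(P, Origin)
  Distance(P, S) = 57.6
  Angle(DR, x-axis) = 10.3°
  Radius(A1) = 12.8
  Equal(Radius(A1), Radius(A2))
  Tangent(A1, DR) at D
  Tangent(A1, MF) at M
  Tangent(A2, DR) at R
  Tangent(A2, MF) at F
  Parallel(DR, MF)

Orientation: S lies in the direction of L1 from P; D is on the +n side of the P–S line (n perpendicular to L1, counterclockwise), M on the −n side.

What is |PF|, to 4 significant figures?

59.01

The slot axis is L1's direction at 10.3°, so u = (cos 10.3°, sin 10.3°) = (0.9839, 0.1788) and n = (−sin 10.3°, cos 10.3°) = (-0.1788, 0.9839). P is at the origin and S lies 57.6 along u from P, so S = 57.6·u = (56.67, 10.30). Tangency of A1 to both parallel lines with radius 12.8 puts D and M at P ± 12.8·n: D = (-2.289, 12.59), M = (2.289, -12.59). Equal radii place R and F the same way about S: R = S + 12.8·n = (54.38, 22.89), F = S − 12.8·n = (58.96, -2.295). Then |PF| = |F − P| = 59.01.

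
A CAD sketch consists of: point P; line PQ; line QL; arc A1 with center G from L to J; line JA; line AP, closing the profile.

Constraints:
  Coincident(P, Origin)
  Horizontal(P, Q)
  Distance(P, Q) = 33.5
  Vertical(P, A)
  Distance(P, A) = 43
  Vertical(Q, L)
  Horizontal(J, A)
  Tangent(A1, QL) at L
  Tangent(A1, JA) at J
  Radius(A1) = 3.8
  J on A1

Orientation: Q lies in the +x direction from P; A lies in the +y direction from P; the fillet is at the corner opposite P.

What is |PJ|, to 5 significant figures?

52.260

The virtual corner opposite P is at (33.500, 43.000). The tangent condition forces GL to be normal to QL and since A1 is tangent to JA there, GJ ⟂ JA, with radius 3.8, so the center G sits 3.8 in from both sides at G = (29.700, 39.200). That places the tangent points at L = (33.500, 39.200) on QL and J = (29.700, 43.000) on JA. Then |PJ| = |J − P| = 52.260.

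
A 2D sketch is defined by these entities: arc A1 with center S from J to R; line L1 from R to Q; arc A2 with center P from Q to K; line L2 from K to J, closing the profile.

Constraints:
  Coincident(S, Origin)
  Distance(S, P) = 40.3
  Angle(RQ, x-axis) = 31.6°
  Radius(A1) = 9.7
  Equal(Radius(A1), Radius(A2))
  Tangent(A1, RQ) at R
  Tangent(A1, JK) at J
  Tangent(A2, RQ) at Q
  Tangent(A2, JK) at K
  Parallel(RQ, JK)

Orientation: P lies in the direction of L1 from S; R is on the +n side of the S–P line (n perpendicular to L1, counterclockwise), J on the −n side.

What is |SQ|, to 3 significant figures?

41.5

The slot axis is L1's direction at 31.6°, so u = (cos 31.6°, sin 31.6°) = (0.852, 0.524) and n = (−sin 31.6°, cos 31.6°) = (-0.524, 0.852). S is at the origin and P lies 40.3 along u from S, so P = 40.3·u = (34.3, 21.1). Tangency of A1 to both parallel lines with radius 9.7 puts R and J at S ± 9.7·n: R = (-5.08, 8.26), J = (5.08, -8.26). Equal radii place Q and K the same way about P: Q = P + 9.7·n = (29.2, 29.4), K = P − 9.7·n = (39.4, 12.9). Then |SQ| = |Q − S| = 41.5.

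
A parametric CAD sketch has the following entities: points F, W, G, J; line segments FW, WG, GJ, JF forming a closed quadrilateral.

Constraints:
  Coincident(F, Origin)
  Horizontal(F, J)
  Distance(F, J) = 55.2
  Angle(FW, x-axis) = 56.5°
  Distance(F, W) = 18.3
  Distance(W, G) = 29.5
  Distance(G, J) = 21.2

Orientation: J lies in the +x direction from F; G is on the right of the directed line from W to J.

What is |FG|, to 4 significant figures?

34.14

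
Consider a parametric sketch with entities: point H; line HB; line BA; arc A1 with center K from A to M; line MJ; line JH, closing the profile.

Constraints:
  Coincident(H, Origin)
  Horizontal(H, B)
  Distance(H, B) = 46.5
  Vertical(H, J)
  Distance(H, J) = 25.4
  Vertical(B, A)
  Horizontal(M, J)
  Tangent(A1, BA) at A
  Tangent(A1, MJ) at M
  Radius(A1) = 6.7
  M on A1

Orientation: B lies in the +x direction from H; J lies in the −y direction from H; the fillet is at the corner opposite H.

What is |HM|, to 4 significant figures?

47.21

H is at the origin; HB is horizontal with |HB| = 46.5 and B on the +x side, so B = (46.50, 0.000). HJ is vertical with |HJ| = 25.4 and J on the −y side, so J = (0.000, -25.40). The virtual corner opposite H is at (46.50, -25.40). A1 meets BA tangentially, so KA is at right angles to BA and tangency of A1 to MJ means the radius KM is perpendicular to MJ, with radius 6.7, so the center K sits 6.7 in from both sides at K = (39.80, -18.70). That places the tangent points at A = (46.50, -18.70) on BA and M = (39.80, -25.40) on MJ. Then |HM| = |M − H| = 47.21.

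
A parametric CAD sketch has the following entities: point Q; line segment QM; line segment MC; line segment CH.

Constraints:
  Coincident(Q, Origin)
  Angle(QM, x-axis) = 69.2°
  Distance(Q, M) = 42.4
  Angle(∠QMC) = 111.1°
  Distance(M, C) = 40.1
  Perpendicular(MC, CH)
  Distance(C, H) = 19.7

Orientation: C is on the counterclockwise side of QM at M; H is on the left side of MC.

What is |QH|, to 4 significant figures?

58.82

∠QMC = 111.1°, so MC runs at 69.2° + (180° − 111.1°) = 138.1° from the x-axis; with |MC| = 40.1, C = M + 40.1·(cos 138.1°, sin 138.1°) = (-14.79, 66.42). The perpendicularity gives CH at right angles to MC; with |CH| = 19.7 on the left of MC, H = C + 19.7·(-0.6678, -0.7443) = (-27.95, 51.75). Then |QH| = |H − Q| = 58.82.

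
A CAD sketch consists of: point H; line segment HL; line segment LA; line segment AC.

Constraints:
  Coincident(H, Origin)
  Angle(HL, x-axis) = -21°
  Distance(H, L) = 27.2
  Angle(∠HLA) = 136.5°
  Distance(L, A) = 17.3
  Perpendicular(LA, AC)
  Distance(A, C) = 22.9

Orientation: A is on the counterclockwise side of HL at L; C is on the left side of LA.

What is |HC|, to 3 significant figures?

37.3

H is at the origin; HL runs at -21.0° with length 27.2, so L = 27.2·(cos -21.0°, sin -21.0°) = (25.4, -9.75). ∠HLA = 136.5°, so LA runs at -21.0° + (180° − 136.5°) = 22.5° from the x-axis; with |LA| = 17.3, A = L + 17.3·(cos 22.5°, sin 22.5°) = (41.4, -3.13). LA is perpendicular to AC; with |AC| = 22.9 on the left of LA, C = A + 22.9·(-0.383, 0.924) = (32.6, 18.0). Then |HC| = |C − H| = 37.3.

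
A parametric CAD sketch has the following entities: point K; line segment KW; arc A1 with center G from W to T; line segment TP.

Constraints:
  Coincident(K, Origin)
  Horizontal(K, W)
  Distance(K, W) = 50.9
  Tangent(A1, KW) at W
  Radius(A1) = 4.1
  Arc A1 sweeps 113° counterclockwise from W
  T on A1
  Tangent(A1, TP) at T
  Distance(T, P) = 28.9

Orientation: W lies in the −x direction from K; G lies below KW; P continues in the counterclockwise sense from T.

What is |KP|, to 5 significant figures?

54.089

K is at the origin; KW is horizontal with |KW| = 50.9 and W on the −x side, so W = (-50.900, 0.0000). A1 meets KW tangentially, so GW is at right angles to KW, so G = W + (0, -4.1) = (-50.900, -4.1000). On A1, W sits at bearing 90° from G; a 113° counterclockwise sweep puts T at bearing 203°, so T = G + 4.1·(cos 203°, sin 203°) = (-54.674, -5.7020). Since A1 is tangent to TP there, GT ⟂ TP, so TP runs along (−sin 203°, cos 203°); with |TP| = 28.9, P = (-43.382, -32.305). Then |KP| = |P − K| = 54.089.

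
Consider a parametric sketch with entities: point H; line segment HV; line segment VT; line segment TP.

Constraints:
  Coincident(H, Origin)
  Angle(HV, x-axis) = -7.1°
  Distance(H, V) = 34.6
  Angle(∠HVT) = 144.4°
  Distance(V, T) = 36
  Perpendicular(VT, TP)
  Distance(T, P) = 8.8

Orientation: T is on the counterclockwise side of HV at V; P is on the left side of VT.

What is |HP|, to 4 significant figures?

65.13

∠HVT = 144.4°, so VT runs at -7.1° + (180° − 144.4°) = 28.50° from the x-axis; with |VT| = 36.0, T = V + 36.0·(cos 28.50°, sin 28.50°) = (65.97, 12.90). VT is perpendicular to TP; with |TP| = 8.8 on the left of VT, P = T + 8.8·(-0.4772, 0.8788) = (61.77, 20.63). Then |HP| = |P − H| = 65.13.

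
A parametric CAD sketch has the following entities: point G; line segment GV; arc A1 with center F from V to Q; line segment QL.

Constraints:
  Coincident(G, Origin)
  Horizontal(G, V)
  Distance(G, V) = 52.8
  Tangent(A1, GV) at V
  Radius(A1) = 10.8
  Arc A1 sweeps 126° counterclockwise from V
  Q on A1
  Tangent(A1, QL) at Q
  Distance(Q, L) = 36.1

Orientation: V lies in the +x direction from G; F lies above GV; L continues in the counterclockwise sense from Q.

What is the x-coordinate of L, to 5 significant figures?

40.318

G is at the origin; G and V share the same y with |GV| = 52.8 and V on the +x side, so V = (52.800, 0.0000). The tangent condition forces FV to be normal to GV, so F = V + (0, 10.8) = (52.800, 10.800). On A1, V sits at bearing -90° from F; a 126° counterclockwise sweep puts Q at bearing 36°, so Q = F + 10.8·(cos 36°, sin 36°) = (61.537, 17.148). Since A1 is tangent to QL there, FQ ⟂ QL, so QL runs along (−sin 36°, cos 36°); with |QL| = 36.1, L = (40.318, 46.354). So L.x = 40.318.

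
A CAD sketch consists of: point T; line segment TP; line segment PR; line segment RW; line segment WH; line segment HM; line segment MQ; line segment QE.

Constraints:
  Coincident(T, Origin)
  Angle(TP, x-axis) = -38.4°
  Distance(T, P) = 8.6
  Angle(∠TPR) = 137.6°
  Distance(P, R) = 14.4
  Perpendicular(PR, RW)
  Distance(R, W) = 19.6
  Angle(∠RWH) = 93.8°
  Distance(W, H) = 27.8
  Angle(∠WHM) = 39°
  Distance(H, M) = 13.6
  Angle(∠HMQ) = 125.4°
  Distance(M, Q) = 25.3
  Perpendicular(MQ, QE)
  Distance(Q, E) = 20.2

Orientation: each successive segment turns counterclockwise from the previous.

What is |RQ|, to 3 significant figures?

18.7

T is at the origin; TP runs at -38.4° with length 8.6, so P = (6.74, -5.34). ∠TPR = 137.6° gives PR at 4.00° from the x-axis; with |PR| = 14.4, R = (21.1, -4.34). PR ⟂ RW, so RW runs at 94.0°; with |RW| = 19.6, W = (19.7, 15.2). ∠RWH = 93.8° gives WH at -180° from the x-axis; with |WH| = 27.8, H = (-8.06, 15.1). ∠WHM = 39.0° gives HM at -38.8° from the x-axis; with |HM| = 13.6, M = (2.54, 6.60). ∠HMQ = 125.4° gives MQ at 15.8° from the x-axis; with |MQ| = 25.3, Q = (26.9, 13.5). Then |RQ| = |Q − R| = 18.7.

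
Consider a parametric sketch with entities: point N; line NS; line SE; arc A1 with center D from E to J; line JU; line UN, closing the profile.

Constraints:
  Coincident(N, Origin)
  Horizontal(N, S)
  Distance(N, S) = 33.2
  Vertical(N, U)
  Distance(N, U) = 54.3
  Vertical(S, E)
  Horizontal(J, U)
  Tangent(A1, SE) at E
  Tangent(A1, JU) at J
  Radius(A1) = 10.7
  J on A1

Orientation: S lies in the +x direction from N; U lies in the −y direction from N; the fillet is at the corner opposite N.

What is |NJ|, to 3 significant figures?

58.8

N is at the origin; NS is horizontal with |NS| = 33.2 and S on the +x side, so S = (33.2, 0.00). NU is vertical with |NU| = 54.3 and U on the −y side, so U = (0.00, -54.3). The virtual corner opposite N is at (33.2, -54.3). Tangency of A1 to SE means the radius DE is perpendicular to SE and tangency of A1 to JU means the radius DJ is perpendicular to JU, with radius 10.7, so the center D sits 10.7 in from both sides at D = (22.5, -43.6). That places the tangent points at E = (33.2, -43.6) on SE and J = (22.5, -54.3) on JU. Then |NJ| = |J − N| = 58.8.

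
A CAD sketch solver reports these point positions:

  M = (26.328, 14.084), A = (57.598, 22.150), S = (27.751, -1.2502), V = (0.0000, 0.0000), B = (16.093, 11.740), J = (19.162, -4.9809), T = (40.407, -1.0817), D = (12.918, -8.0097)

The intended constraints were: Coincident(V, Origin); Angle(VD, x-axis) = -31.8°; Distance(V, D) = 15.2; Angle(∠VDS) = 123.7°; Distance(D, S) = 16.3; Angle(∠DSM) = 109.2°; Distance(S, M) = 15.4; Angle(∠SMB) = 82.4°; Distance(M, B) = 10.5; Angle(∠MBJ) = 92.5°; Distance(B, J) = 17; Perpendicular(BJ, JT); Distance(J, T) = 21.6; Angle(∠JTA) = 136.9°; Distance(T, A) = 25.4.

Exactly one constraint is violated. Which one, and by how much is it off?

Distance(T, A) = 25.4 — off by 3.50.

V = (0.00, 0.00) ✓; VD at -31.80° ✓; |VD| = 15.20 ✓; ∠VDS = 123.7° ✓; |DS| = 16.30 ✓; ∠DSM = 109.2° ✓; |SM| = 15.40 ✓; ∠SMB = 82.40° ✓; |MB| = 10.50 ✓; ∠MBJ = 92.50° ✓; |BJ| = 17.00 ✓; ∠(BJ, JT) = 90.00° ✓; |JT| = 21.60 ✓; ∠JTA = 136.9° ✓; |TA| = 28.90 ✗.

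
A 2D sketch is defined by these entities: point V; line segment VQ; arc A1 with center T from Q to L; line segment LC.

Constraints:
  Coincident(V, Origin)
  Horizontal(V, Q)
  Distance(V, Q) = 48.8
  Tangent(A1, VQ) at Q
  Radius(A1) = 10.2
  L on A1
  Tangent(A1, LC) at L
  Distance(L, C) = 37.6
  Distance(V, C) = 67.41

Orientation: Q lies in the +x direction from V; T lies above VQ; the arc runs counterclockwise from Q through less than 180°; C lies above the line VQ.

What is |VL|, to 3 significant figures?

60.0

Checks: V = (0.00, 0.00) ✓; |TL| = 10.20 ✓; ∠(TL, LC) = 90.00° ✓; |LC| = 37.60 ✓; |VC| = 67.41 ✓.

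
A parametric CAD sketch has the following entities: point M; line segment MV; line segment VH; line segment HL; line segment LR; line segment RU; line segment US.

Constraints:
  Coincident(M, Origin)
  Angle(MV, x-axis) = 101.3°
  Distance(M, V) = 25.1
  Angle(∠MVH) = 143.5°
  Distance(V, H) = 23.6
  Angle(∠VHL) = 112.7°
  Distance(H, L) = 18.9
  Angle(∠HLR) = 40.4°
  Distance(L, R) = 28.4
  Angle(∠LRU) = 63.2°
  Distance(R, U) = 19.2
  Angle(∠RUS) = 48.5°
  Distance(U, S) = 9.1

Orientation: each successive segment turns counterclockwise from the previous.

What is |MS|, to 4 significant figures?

42.33

M is at the origin; MV runs at 101.3° with length 25.1, so V = (-4.918, 24.61). ∠MVH = 143.5° gives VH at 137.8° from the x-axis; with |VH| = 23.6, H = (-22.40, 40.47). ∠VHL = 112.7° gives HL at -154.9° from the x-axis; with |HL| = 18.9, L = (-39.52, 32.45). ∠HLR = 40.4° gives LR at -15.30° from the x-axis; with |LR| = 28.4, R = (-12.12, 24.95). ∠LRU = 63.2° gives RU at 101.5° from the x-axis; with |RU| = 19.2, U = (-15.95, 43.77). ∠RUS = 48.5° gives US at -127.0° from the x-axis; with |US| = 9.1, S = (-21.43, 36.50). Then |MS| = |S − M| = 42.33.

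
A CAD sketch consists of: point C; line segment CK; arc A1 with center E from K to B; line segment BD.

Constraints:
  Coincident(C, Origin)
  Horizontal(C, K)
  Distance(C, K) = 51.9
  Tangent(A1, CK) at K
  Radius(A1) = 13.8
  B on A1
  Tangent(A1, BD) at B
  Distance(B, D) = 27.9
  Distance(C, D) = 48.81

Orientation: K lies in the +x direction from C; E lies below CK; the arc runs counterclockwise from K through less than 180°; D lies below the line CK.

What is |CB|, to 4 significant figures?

39.90

Checks: |CK| = 51.90 ✓; |EB| = 13.80 ✓; ∠(EB, BD) = 90.00° ✓; |BD| = 27.90 ✓; |CD| = 48.81 ✓.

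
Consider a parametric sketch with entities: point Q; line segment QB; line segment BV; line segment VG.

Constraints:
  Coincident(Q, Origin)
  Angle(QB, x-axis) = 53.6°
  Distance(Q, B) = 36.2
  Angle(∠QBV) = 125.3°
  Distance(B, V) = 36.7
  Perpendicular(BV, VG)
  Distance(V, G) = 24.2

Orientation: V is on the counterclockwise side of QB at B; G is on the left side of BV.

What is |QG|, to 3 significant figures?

57.9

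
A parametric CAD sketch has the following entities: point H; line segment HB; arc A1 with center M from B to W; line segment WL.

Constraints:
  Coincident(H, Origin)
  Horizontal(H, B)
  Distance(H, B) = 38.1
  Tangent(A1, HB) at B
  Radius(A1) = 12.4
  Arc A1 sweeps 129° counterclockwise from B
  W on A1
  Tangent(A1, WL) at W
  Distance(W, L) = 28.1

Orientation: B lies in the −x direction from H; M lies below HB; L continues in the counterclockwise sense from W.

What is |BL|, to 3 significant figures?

42.8

H is at the origin; HB is horizontal with |HB| = 38.1 and B on the −x side, so B = (-38.1, 0.00). Tangency of A1 to HB means the radius MB is perpendicular to HB, so M = B + (0, -12.4) = (-38.1, -12.4). On A1, B sits at bearing 90° from M; a 129° counterclockwise sweep puts W at bearing 219°, so W = M + 12.4·(cos 219°, sin 219°) = (-47.7, -20.2). Tangency of A1 to WL means the radius MW is perpendicular to WL, so WL runs along (−sin 219°, cos 219°); with |WL| = 28.1, L = (-30.1, -42.0). Then |BL| = |L − B| = 42.8.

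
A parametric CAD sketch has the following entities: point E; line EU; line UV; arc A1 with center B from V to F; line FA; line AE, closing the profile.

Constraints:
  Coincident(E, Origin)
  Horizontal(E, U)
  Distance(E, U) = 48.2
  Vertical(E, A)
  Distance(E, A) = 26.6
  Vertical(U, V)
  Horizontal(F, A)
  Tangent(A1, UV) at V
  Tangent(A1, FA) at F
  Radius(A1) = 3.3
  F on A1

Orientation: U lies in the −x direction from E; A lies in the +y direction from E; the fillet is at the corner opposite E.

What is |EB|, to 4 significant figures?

50.59

E and A share the same x with |EA| = 26.6 and A on the +y side, so A = (0.000, 26.60). The virtual corner opposite E is at (-48.20, 26.60). Since A1 is tangent to UV there, BV ⟂ UV and tangency of A1 to FA means the radius BF is perpendicular to FA, with radius 3.3, so the center B sits 3.3 in from both sides at B = (-44.90, 23.30). Then |EB| = |B − E| = 50.59.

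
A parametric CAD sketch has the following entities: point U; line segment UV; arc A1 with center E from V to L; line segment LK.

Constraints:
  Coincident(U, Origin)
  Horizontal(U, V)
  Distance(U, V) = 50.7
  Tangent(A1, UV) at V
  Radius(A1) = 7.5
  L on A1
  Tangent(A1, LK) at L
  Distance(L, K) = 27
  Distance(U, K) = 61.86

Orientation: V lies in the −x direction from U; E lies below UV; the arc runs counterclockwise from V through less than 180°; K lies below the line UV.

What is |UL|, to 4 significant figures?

58.70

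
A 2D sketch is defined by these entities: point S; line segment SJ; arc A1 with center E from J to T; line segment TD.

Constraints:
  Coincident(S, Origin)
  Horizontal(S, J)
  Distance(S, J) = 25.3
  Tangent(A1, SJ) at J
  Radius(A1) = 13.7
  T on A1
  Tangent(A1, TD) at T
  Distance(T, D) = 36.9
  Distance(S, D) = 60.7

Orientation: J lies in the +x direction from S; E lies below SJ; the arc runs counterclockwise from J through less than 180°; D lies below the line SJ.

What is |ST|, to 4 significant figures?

23.88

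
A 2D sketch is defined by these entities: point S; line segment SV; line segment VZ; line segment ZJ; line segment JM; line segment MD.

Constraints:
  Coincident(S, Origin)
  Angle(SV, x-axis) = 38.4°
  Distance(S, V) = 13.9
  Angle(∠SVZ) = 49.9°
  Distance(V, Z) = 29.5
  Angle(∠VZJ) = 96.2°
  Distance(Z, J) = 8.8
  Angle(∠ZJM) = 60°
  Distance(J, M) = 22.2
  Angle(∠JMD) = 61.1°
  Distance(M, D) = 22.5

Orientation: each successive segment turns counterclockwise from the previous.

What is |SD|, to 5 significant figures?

31.037

S is at the origin; SV runs at 38.4° with length 13.9, so V = (10.893, 8.6340). ∠SVZ = 49.9° gives VZ at 168.50° from the x-axis; with |VZ| = 29.5, Z = (-18.014, 14.515). ∠VZJ = 96.2° gives ZJ at -107.70° from the x-axis; with |ZJ| = 8.8, J = (-20.690, 6.1319). ∠ZJM = 60.0° gives JM at 12.300° from the x-axis; with |JM| = 22.2, M = (1.0005, 10.861). ∠JMD = 61.1° gives MD at 131.20° from the x-axis; with |MD| = 22.5, D = (-13.820, 27.790). Then |SD| = |D − S| = 31.037.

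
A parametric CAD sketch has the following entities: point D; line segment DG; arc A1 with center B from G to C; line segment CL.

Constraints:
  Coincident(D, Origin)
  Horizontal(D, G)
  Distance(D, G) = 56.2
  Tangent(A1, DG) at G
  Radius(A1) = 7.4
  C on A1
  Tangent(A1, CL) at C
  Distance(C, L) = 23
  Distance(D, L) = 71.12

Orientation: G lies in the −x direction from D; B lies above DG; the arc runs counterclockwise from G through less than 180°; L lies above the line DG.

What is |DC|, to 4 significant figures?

51.74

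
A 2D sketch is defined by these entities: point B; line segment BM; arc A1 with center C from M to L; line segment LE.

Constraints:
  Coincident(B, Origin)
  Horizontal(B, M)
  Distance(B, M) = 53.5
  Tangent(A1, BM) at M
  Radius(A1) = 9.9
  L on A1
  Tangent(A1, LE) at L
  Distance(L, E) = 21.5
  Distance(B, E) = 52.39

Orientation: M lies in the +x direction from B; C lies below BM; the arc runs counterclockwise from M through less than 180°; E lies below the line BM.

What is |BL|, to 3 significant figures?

44.6

B is at the origin; B and M share the same y with |BM| = 53.5 and M on the +x side, so M = (53.5, 0.00). The tangent condition forces CM to be normal to BM, so C = M + (0, -9.9) = (53.5, -9.90). Since CL ⟂ LE (tangency), |CE| = √(9.9² + 21.5²) = 23.7 regardless of where L sits on A1. So E lies on both circle(B, 52.39) and circle(C, 23.7); the below-BM intersection is E = (42.4, -30.8). L is the foot of the tangent from E: L = (43.6, -9.33).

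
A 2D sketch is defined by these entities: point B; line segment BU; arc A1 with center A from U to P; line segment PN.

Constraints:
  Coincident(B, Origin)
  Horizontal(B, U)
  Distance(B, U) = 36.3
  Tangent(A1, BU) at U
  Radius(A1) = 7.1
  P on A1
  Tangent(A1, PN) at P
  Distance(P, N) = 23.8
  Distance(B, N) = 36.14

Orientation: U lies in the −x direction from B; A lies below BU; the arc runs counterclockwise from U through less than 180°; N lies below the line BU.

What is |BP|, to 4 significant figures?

42.79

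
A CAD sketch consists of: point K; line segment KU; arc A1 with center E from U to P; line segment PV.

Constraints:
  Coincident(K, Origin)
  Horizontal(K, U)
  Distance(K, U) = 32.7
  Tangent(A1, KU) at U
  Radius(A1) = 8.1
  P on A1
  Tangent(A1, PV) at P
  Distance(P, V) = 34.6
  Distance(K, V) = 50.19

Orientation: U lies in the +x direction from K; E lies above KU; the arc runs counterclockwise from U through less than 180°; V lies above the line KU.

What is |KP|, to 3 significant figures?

41.7

Checks: |EP| = 8.100 ✓; ∠(EP, PV) = 90.00° ✓; |PV| = 34.60 ✓; |KV| = 50.19 ✓.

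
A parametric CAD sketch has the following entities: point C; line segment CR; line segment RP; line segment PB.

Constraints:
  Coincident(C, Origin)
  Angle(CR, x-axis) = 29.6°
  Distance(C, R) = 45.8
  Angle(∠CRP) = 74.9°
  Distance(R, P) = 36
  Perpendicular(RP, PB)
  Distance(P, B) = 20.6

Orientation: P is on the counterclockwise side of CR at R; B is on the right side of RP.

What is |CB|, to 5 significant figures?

69.143

C is at the origin; CR runs at 29.6° with length 45.8, so R = 45.8·(cos 29.6°, sin 29.6°) = (39.823, 22.623). ∠CRP = 74.9°, so RP runs at 29.6° + (180° − 74.9°) = 134.70° from the x-axis; with |RP| = 36.0, P = R + 36.0·(cos 134.70°, sin 134.70°) = (14.501, 48.211). The perpendicularity gives PB at right angles to RP; with |PB| = 20.6 on the right of RP, B = P + 20.6·(0.71080, 0.70339) = (29.143, 62.701). Then |CB| = |B − C| = 69.143.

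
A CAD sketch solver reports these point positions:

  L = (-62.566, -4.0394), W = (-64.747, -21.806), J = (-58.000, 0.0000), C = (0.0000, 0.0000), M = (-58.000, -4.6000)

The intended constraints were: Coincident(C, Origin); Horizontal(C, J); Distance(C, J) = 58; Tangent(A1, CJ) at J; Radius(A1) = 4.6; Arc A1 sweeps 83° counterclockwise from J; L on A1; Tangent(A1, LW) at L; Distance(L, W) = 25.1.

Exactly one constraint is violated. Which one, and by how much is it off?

Distance(L, W) = 25.1 — off by 7.20.

C = (0.00, 0.00) ✓; C.y = 0.00, J.y = 0.00 ✓; |CJ| = 58.00 ✓; ∠(MJ, JC) = 90.00° ✓; |MJ| = 4.600 ✓; bearing(M→L) − bearing(M→J) = 83.00° ✓; |ML| = 4.600 ✓; ∠(ML, LW) = 90.00° ✓; |LW| = 17.90 ✗.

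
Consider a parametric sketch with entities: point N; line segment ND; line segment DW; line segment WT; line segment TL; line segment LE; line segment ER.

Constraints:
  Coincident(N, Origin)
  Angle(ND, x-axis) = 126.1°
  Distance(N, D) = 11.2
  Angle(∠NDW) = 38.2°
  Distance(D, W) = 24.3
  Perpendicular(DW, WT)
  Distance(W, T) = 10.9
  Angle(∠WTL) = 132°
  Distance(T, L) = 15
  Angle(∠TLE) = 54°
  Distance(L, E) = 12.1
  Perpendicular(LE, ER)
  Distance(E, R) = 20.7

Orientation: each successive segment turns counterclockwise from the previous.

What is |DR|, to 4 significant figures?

33.17

∠TLE = 54.0° gives LE at 171.9° from the x-axis; with |LE| = 12.1, E = (1.863, -3.157). LE ⟂ ER, so ER runs at -98.10°; with |ER| = 20.7, R = (-1.054, -23.65). Then |DR| = |R − D| = 33.17.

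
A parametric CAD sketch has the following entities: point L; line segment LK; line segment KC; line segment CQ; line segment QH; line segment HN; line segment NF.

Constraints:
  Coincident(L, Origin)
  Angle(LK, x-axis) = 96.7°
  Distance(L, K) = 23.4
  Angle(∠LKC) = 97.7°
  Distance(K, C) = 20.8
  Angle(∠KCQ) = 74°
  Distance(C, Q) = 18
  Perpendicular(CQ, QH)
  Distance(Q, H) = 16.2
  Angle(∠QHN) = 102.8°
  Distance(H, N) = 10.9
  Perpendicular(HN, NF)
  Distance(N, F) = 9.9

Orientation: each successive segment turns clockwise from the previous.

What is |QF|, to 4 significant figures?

15.64

∠QHN = 102.8° gives HN at 101.2° from the x-axis; with |HN| = 10.9, N = (-1.397, 21.56). HN ⟂ NF, so NF runs at 11.20°; with |NF| = 9.9, F = (8.314, 23.49). Then |QF| = |F − Q| = 15.64.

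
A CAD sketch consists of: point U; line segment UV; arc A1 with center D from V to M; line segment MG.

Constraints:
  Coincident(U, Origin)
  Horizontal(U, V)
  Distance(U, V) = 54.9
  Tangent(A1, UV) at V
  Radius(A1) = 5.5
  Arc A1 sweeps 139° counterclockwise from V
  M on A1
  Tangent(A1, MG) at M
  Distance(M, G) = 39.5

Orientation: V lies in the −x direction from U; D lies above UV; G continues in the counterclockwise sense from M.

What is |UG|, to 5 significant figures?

88.558

U is at the origin; U and V share the same y with |UV| = 54.9 and V on the −x side, so V = (-54.900, 0.0000). The tangent condition forces DV to be normal to UV, so D = V + (0, 5.5) = (-54.900, 5.5000). On A1, V sits at bearing -90° from D; a 139° counterclockwise sweep puts M at bearing 49°, so M = D + 5.5·(cos 49°, sin 49°) = (-51.292, 9.6509). Since A1 is tangent to MG there, DM ⟂ MG, so MG runs along (−sin 49°, cos 49°); with |MG| = 39.5, G = (-81.103, 35.565). Then |UG| = |G − U| = 88.558.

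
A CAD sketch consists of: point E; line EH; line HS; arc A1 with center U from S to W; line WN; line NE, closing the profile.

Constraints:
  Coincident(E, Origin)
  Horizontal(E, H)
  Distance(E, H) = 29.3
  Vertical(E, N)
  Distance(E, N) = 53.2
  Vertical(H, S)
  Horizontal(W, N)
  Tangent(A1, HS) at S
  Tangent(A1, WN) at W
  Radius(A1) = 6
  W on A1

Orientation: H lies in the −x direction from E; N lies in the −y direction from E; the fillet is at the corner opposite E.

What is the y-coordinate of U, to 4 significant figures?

-47.20

E is at the origin; EH is horizontal with |EH| = 29.3 and H on the −x side, so H = (-29.30, 0.000). E and N share the same x with |EN| = 53.2 and N on the −y side, so N = (0.000, -53.20). The virtual corner opposite E is at (-29.30, -53.20). Tangency of A1 to HS means the radius US is perpendicular to HS and since A1 is tangent to WN there, UW ⟂ WN, with radius 6.0, so the center U sits 6.0 in from both sides at U = (-23.30, -47.20). So U.y = -47.20.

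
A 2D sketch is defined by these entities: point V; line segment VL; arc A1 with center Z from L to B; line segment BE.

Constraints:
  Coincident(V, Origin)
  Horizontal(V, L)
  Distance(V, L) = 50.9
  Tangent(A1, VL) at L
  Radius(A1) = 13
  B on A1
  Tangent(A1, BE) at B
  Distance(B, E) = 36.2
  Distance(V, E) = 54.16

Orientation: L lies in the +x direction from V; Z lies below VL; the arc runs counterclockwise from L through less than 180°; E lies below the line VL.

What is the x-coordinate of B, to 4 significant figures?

38.26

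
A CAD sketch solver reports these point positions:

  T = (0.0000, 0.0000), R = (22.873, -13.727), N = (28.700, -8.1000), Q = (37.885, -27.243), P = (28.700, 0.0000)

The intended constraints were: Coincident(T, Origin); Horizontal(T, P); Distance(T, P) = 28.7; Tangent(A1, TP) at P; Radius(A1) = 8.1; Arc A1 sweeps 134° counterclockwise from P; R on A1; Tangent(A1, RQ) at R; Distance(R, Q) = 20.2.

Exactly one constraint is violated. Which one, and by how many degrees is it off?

Tangent(A1, RQ) at R — off by 4.00°.

T = (0.00, 0.00) ✓; T.y = 0.00, P.y = 0.00 ✓; |TP| = 28.70 ✓; ∠(NP, PT) = 90.00° ✓; |NP| = 8.100 ✓; bearing(N→R) − bearing(N→P) = 134.0° ✓; |NR| = 8.100 ✓; ∠(NR, RQ) = 86.00° ✗; |RQ| = 20.20 ✓.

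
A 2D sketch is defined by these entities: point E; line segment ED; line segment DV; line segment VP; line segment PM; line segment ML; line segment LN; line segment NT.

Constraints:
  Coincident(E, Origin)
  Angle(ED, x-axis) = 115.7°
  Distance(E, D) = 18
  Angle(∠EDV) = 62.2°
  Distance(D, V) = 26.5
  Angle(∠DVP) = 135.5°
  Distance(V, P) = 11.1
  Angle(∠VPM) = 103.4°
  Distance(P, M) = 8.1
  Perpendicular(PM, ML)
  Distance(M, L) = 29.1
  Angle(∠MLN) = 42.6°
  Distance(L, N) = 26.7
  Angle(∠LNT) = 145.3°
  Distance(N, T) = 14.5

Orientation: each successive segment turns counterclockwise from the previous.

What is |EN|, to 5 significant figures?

31.588

PM is perpendicular to ML, so ML runs at 84.600°; with |ML| = 29.1, L = (-11.221, 12.134). ∠MLN = 42.6° gives LN at -138.00° from the x-axis; with |LN| = 26.7, N = (-31.063, -5.7320). Then |EN| = |N − E| = 31.588.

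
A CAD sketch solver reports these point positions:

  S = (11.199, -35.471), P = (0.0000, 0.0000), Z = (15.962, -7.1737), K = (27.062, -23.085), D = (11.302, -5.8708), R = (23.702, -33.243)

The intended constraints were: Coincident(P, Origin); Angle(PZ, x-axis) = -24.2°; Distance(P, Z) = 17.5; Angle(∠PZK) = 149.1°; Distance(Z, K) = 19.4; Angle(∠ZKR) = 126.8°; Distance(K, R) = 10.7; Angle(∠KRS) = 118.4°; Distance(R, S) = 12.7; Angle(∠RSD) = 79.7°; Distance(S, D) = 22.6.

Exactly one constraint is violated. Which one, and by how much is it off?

Distance(S, D) = 22.6 — off by 7.00.

P = (0.00, 0.00) ✓; PZ at -24.20° ✓; |PZ| = 17.50 ✓; ∠PZK = 149.1° ✓; |ZK| = 19.40 ✓; ∠ZKR = 126.8° ✓; |KR| = 10.70 ✓; ∠KRS = 118.4° ✓; |RS| = 12.70 ✓; ∠RSD = 79.70° ✓; |SD| = 29.60 ✗.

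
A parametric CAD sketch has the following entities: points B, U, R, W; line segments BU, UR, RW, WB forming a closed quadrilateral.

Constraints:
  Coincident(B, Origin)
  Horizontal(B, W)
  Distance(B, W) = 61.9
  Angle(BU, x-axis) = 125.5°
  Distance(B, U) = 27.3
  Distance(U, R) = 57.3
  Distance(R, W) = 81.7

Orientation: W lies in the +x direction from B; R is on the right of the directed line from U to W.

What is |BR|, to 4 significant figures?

36.93

Checks: |UR| = 57.30 ✓; |RW| = 81.70 ✓.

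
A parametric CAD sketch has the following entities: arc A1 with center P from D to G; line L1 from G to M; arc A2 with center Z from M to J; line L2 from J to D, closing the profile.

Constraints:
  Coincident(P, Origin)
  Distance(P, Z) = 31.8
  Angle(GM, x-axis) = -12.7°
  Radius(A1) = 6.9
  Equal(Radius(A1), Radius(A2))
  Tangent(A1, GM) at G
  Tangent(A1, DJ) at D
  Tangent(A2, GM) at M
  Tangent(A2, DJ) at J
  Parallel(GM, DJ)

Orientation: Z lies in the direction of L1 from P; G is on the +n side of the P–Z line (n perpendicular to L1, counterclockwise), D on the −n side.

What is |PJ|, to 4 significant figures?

32.54

Tangency of A1 to both parallel lines with radius 6.9 puts G and D at P ± 6.9·n: G = (1.517, 6.731), D = (-1.517, -6.731). Equal radii place M and J the same way about Z: M = Z + 6.9·n = (32.54, -0.2599), J = Z − 6.9·n = (29.51, -13.72). Then |PJ| = |J − P| = 32.54.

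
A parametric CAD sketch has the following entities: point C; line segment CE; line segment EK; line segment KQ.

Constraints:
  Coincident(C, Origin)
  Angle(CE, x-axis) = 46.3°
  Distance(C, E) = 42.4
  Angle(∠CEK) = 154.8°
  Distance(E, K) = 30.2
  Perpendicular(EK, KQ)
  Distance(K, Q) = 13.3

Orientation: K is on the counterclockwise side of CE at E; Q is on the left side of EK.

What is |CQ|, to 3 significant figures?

68.7

∠CEK = 154.8°, so EK runs at 46.3° + (180° − 154.8°) = 71.5° from the x-axis; with |EK| = 30.2, K = E + 30.2·(cos 71.5°, sin 71.5°) = (38.9, 59.3). The perpendicularity gives KQ at right angles to EK; with |KQ| = 13.3 on the left of EK, Q = K + 13.3·(-0.948, 0.317) = (26.3, 63.5). Then |CQ| = |Q − C| = 68.7.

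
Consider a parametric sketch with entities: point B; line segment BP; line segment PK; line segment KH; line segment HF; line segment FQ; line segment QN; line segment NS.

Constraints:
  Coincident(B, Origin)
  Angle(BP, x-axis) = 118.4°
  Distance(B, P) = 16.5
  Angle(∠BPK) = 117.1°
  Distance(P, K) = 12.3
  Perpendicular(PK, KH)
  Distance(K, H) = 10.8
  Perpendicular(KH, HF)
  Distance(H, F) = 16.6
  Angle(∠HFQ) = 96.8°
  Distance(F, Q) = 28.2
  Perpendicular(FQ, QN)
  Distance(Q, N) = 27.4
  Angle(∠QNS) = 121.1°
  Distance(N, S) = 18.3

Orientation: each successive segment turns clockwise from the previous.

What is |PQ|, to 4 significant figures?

18.82

The perpendicularity gives HF at right angles to KH, so HF runs at -124.5°; with |HF| = 16.6, F = (-1.383, 4.853). ∠HFQ = 96.8° gives FQ at 152.3° from the x-axis; with |FQ| = 28.2, Q = (-26.35, 17.96). Then |PQ| = |Q − P| = 18.82.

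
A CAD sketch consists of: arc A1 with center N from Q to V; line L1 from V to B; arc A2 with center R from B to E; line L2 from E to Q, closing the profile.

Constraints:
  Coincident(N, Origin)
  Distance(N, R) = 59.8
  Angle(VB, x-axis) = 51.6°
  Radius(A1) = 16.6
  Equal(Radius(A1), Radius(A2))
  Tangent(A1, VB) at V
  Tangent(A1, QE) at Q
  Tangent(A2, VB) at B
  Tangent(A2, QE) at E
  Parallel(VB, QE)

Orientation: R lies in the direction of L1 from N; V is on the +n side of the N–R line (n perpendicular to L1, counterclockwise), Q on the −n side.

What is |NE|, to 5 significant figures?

62.061

The slot axis is L1's direction at 51.6°, so u = (cos 51.6°, sin 51.6°) = (0.62115, 0.78369) and n = (−sin 51.6°, cos 51.6°) = (-0.78369, 0.62115). N is at the origin and R lies 59.8 along u from N, so R = 59.8·u = (37.145, 46.865). Tangency of A1 to both parallel lines with radius 16.6 puts V and Q at N ± 16.6·n: V = (-13.009, 10.311), Q = (13.009, -10.311). Equal radii place B and E the same way about R: B = R + 16.6·n = (24.135, 57.176), E = R − 16.6·n = (50.154, 36.554). Then |NE| = |E − N| = 62.061.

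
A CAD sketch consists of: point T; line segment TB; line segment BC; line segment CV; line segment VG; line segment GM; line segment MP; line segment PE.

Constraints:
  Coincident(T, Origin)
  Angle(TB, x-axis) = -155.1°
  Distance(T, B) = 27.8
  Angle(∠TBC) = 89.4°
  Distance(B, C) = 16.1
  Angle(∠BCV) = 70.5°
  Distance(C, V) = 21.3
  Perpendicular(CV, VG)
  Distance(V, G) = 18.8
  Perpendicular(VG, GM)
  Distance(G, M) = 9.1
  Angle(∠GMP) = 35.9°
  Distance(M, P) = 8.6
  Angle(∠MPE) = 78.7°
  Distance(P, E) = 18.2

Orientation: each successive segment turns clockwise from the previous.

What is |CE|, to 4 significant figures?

40.42

∠GMP = 35.9° gives MP at 40.70° from the x-axis; with |MP| = 8.6, P = (-11.59, -9.136). ∠MPE = 78.7° gives PE at -60.60° from the x-axis; with |PE| = 18.2, E = (-2.656, -24.99). Then |CE| = |E − C| = 40.42.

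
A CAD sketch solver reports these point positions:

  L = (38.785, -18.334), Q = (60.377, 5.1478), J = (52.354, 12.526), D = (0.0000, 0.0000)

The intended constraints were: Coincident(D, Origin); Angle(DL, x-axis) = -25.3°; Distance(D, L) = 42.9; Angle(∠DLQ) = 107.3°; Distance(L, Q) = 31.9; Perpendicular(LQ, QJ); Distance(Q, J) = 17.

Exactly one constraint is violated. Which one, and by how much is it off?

Distance(Q, J) = 17 — off by 6.10.

D = (0.00, 0.00) ✓; DL at -25.30° ✓; |DL| = 42.90 ✓; ∠DLQ = 107.3° ✓; |LQ| = 31.90 ✓; ∠(LQ, QJ) = 90.00° ✓; |QJ| = 10.90 ✗.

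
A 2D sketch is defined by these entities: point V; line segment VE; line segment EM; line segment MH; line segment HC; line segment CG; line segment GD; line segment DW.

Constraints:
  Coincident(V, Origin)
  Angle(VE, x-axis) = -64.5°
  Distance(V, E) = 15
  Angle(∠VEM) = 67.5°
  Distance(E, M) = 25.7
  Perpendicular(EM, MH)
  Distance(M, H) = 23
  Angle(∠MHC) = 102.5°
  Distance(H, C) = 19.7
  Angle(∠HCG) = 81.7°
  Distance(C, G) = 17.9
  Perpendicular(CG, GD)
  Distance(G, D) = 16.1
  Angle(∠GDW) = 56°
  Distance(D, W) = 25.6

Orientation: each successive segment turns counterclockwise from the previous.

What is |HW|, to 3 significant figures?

18.8

V is at the origin; VE runs at -64.5° with length 15.0, so E = (6.46, -13.5). ∠VEM = 67.5° gives EM at 48.0° from the x-axis; with |EM| = 25.7, M = (23.7, 5.56). The perpendicularity gives MH at right angles to EM, so MH runs at 138°; with |MH| = 23.0, H = (6.56, 21.0). ∠MHC = 102.5° gives HC at -144° from the x-axis; with |HC| = 19.7, C = (-9.48, 9.51). ∠HCG = 81.7° gives CG at -46.2° from the x-axis; with |CG| = 17.9, G = (2.91, -3.41). The perpendicularity gives GD at right angles to CG, so GD runs at 43.8°; with |GD| = 16.1, D = (14.5, 7.73). ∠GDW = 56.0° gives DW at 168° from the x-axis; with |DW| = 25.6, W = (-10.5, 13.1). Then |HW| = |W − H| = 18.8.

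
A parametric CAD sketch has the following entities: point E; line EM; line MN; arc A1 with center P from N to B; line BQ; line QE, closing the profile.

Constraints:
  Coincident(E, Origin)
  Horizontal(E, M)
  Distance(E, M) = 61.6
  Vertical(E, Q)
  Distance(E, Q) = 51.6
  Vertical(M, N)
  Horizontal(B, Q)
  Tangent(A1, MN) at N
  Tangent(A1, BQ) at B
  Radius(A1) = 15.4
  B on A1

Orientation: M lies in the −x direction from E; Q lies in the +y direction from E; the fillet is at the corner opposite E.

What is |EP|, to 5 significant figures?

58.693

E is at the origin; EM is horizontal with |EM| = 61.6 and M on the −x side, so M = (-61.600, 0.0000). EQ is vertical with |EQ| = 51.6 and Q on the +y side, so Q = (0.0000, 51.600). The virtual corner opposite E is at (-61.600, 51.600). A1 meets MN tangentially, so PN is at right angles to MN and since A1 is tangent to BQ there, PB ⟂ BQ, with radius 15.4, so the center P sits 15.4 in from both sides at P = (-46.200, 36.200). Then |EP| = |P − E| = 58.693.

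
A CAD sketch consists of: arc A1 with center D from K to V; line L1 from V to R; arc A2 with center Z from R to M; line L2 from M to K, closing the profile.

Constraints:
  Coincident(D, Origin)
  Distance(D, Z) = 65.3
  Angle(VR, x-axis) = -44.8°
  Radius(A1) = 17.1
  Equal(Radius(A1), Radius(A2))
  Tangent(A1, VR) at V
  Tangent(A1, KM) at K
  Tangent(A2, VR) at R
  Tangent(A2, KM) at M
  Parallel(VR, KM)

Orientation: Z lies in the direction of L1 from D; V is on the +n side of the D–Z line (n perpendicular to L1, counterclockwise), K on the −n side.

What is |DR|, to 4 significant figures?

67.50

Tangency of A1 to both parallel lines with radius 17.1 puts V and K at D ± 17.1·n: V = (12.05, 12.13), K = (-12.05, -12.13). Equal radii place R and M the same way about Z: R = Z + 17.1·n = (58.38, -33.88), M = Z − 17.1·n = (34.29, -58.15). Then |DR| = |R − D| = 67.50.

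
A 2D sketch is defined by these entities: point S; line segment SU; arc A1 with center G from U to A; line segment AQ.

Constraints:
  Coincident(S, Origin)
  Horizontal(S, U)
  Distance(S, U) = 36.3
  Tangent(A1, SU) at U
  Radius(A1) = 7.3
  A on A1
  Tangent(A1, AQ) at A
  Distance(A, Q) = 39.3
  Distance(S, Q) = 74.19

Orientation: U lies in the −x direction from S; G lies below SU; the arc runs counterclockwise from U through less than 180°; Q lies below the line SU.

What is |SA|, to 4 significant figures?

42.23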